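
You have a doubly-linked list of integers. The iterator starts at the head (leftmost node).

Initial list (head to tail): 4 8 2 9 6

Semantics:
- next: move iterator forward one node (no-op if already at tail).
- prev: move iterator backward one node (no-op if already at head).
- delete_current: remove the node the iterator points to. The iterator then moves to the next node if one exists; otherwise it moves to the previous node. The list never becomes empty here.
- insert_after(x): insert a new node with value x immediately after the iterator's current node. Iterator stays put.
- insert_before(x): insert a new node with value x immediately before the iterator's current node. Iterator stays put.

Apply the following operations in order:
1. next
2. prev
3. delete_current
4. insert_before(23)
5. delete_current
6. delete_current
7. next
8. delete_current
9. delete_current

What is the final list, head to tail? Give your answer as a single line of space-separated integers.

After 1 (next): list=[4, 8, 2, 9, 6] cursor@8
After 2 (prev): list=[4, 8, 2, 9, 6] cursor@4
After 3 (delete_current): list=[8, 2, 9, 6] cursor@8
After 4 (insert_before(23)): list=[23, 8, 2, 9, 6] cursor@8
After 5 (delete_current): list=[23, 2, 9, 6] cursor@2
After 6 (delete_current): list=[23, 9, 6] cursor@9
After 7 (next): list=[23, 9, 6] cursor@6
After 8 (delete_current): list=[23, 9] cursor@9
After 9 (delete_current): list=[23] cursor@23

Answer: 23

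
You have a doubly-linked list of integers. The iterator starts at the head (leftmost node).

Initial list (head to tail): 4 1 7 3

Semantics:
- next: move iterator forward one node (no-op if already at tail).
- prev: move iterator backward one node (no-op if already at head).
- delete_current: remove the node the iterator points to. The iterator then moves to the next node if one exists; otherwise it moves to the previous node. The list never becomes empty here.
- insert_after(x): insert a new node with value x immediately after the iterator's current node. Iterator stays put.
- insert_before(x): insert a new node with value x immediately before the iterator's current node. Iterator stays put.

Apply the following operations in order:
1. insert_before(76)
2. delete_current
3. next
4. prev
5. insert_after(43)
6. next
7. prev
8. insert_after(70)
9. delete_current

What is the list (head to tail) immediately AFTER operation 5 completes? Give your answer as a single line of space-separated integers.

After 1 (insert_before(76)): list=[76, 4, 1, 7, 3] cursor@4
After 2 (delete_current): list=[76, 1, 7, 3] cursor@1
After 3 (next): list=[76, 1, 7, 3] cursor@7
After 4 (prev): list=[76, 1, 7, 3] cursor@1
After 5 (insert_after(43)): list=[76, 1, 43, 7, 3] cursor@1

Answer: 76 1 43 7 3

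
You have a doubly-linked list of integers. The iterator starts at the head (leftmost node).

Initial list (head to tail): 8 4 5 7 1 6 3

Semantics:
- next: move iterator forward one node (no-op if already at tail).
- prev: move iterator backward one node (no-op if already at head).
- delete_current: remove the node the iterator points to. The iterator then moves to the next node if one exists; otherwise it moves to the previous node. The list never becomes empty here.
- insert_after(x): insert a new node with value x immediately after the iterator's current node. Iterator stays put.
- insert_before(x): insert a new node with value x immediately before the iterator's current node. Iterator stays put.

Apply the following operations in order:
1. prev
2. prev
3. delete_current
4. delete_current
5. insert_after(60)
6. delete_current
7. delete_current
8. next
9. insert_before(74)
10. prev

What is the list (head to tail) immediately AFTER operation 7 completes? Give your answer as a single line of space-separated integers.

Answer: 7 1 6 3

Derivation:
After 1 (prev): list=[8, 4, 5, 7, 1, 6, 3] cursor@8
After 2 (prev): list=[8, 4, 5, 7, 1, 6, 3] cursor@8
After 3 (delete_current): list=[4, 5, 7, 1, 6, 3] cursor@4
After 4 (delete_current): list=[5, 7, 1, 6, 3] cursor@5
After 5 (insert_after(60)): list=[5, 60, 7, 1, 6, 3] cursor@5
After 6 (delete_current): list=[60, 7, 1, 6, 3] cursor@60
After 7 (delete_current): list=[7, 1, 6, 3] cursor@7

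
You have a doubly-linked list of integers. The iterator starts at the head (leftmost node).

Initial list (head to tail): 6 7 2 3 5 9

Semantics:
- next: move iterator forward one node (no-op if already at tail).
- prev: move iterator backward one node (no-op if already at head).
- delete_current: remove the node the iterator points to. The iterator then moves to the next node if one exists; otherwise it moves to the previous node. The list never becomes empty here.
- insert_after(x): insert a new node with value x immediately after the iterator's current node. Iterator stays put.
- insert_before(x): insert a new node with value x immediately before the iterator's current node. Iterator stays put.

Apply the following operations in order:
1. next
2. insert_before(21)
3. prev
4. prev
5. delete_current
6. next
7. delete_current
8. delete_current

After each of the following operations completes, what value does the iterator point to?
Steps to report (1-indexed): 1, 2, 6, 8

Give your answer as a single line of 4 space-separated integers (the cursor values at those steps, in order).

After 1 (next): list=[6, 7, 2, 3, 5, 9] cursor@7
After 2 (insert_before(21)): list=[6, 21, 7, 2, 3, 5, 9] cursor@7
After 3 (prev): list=[6, 21, 7, 2, 3, 5, 9] cursor@21
After 4 (prev): list=[6, 21, 7, 2, 3, 5, 9] cursor@6
After 5 (delete_current): list=[21, 7, 2, 3, 5, 9] cursor@21
After 6 (next): list=[21, 7, 2, 3, 5, 9] cursor@7
After 7 (delete_current): list=[21, 2, 3, 5, 9] cursor@2
After 8 (delete_current): list=[21, 3, 5, 9] cursor@3

Answer: 7 7 7 3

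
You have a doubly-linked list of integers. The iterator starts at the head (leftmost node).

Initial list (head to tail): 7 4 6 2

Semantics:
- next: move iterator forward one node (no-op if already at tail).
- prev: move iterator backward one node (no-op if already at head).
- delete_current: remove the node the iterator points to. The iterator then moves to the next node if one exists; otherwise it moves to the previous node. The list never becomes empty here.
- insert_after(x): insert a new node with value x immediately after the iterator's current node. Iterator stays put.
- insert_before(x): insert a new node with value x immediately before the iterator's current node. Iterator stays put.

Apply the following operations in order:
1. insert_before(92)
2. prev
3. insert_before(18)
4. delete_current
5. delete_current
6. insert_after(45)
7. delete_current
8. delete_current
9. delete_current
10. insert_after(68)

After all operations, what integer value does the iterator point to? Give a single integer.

Answer: 2

Derivation:
After 1 (insert_before(92)): list=[92, 7, 4, 6, 2] cursor@7
After 2 (prev): list=[92, 7, 4, 6, 2] cursor@92
After 3 (insert_before(18)): list=[18, 92, 7, 4, 6, 2] cursor@92
After 4 (delete_current): list=[18, 7, 4, 6, 2] cursor@7
After 5 (delete_current): list=[18, 4, 6, 2] cursor@4
After 6 (insert_after(45)): list=[18, 4, 45, 6, 2] cursor@4
After 7 (delete_current): list=[18, 45, 6, 2] cursor@45
After 8 (delete_current): list=[18, 6, 2] cursor@6
After 9 (delete_current): list=[18, 2] cursor@2
After 10 (insert_after(68)): list=[18, 2, 68] cursor@2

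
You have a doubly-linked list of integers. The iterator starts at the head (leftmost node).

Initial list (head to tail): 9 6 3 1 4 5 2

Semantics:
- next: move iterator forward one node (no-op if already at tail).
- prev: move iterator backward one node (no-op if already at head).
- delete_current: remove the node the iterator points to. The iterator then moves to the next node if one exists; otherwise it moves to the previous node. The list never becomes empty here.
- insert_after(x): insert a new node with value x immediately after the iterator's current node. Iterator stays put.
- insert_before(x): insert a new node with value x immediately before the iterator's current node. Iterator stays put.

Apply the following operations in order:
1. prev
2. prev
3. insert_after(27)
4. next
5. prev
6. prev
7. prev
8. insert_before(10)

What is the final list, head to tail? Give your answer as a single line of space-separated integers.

After 1 (prev): list=[9, 6, 3, 1, 4, 5, 2] cursor@9
After 2 (prev): list=[9, 6, 3, 1, 4, 5, 2] cursor@9
After 3 (insert_after(27)): list=[9, 27, 6, 3, 1, 4, 5, 2] cursor@9
After 4 (next): list=[9, 27, 6, 3, 1, 4, 5, 2] cursor@27
After 5 (prev): list=[9, 27, 6, 3, 1, 4, 5, 2] cursor@9
After 6 (prev): list=[9, 27, 6, 3, 1, 4, 5, 2] cursor@9
After 7 (prev): list=[9, 27, 6, 3, 1, 4, 5, 2] cursor@9
After 8 (insert_before(10)): list=[10, 9, 27, 6, 3, 1, 4, 5, 2] cursor@9

Answer: 10 9 27 6 3 1 4 5 2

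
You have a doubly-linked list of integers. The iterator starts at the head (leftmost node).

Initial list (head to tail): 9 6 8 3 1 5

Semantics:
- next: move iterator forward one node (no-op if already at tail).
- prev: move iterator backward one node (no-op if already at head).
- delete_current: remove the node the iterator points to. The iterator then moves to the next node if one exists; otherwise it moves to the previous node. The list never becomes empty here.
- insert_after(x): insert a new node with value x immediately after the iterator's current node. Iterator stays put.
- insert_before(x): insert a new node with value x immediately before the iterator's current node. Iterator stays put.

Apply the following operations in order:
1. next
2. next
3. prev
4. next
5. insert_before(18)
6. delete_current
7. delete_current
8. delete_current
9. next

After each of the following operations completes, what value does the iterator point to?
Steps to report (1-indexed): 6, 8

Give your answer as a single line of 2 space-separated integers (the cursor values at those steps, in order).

After 1 (next): list=[9, 6, 8, 3, 1, 5] cursor@6
After 2 (next): list=[9, 6, 8, 3, 1, 5] cursor@8
After 3 (prev): list=[9, 6, 8, 3, 1, 5] cursor@6
After 4 (next): list=[9, 6, 8, 3, 1, 5] cursor@8
After 5 (insert_before(18)): list=[9, 6, 18, 8, 3, 1, 5] cursor@8
After 6 (delete_current): list=[9, 6, 18, 3, 1, 5] cursor@3
After 7 (delete_current): list=[9, 6, 18, 1, 5] cursor@1
After 8 (delete_current): list=[9, 6, 18, 5] cursor@5
After 9 (next): list=[9, 6, 18, 5] cursor@5

Answer: 3 5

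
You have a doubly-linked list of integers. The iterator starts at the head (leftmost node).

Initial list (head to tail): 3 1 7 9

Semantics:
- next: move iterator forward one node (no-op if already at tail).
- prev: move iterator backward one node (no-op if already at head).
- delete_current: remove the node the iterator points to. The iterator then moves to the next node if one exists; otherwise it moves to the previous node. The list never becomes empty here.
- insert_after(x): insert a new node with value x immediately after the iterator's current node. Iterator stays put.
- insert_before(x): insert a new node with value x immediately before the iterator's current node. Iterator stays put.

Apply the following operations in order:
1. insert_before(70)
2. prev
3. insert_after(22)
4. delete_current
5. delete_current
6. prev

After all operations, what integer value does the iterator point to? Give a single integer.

Answer: 3

Derivation:
After 1 (insert_before(70)): list=[70, 3, 1, 7, 9] cursor@3
After 2 (prev): list=[70, 3, 1, 7, 9] cursor@70
After 3 (insert_after(22)): list=[70, 22, 3, 1, 7, 9] cursor@70
After 4 (delete_current): list=[22, 3, 1, 7, 9] cursor@22
After 5 (delete_current): list=[3, 1, 7, 9] cursor@3
After 6 (prev): list=[3, 1, 7, 9] cursor@3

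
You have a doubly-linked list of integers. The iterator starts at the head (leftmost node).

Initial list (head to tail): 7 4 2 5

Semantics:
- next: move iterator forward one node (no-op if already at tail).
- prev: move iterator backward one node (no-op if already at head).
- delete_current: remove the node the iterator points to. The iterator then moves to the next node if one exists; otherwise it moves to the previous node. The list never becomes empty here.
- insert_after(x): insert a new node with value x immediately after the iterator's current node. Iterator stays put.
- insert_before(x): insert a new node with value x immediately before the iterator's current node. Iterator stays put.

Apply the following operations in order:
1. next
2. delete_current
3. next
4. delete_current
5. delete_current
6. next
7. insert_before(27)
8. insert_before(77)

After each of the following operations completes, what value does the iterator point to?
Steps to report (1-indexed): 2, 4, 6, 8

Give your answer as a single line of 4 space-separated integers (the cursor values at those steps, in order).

Answer: 2 2 7 7

Derivation:
After 1 (next): list=[7, 4, 2, 5] cursor@4
After 2 (delete_current): list=[7, 2, 5] cursor@2
After 3 (next): list=[7, 2, 5] cursor@5
After 4 (delete_current): list=[7, 2] cursor@2
After 5 (delete_current): list=[7] cursor@7
After 6 (next): list=[7] cursor@7
After 7 (insert_before(27)): list=[27, 7] cursor@7
After 8 (insert_before(77)): list=[27, 77, 7] cursor@7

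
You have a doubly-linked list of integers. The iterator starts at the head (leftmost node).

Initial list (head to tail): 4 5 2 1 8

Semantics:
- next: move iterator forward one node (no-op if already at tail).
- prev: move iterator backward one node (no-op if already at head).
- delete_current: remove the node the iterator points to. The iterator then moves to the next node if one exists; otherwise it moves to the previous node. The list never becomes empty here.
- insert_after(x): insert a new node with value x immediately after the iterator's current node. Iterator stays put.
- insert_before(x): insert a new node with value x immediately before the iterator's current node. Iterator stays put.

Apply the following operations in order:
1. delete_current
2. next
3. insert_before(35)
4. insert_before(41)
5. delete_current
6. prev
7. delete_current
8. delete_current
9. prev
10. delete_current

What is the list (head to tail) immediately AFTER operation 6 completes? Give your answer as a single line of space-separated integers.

Answer: 5 35 41 1 8

Derivation:
After 1 (delete_current): list=[5, 2, 1, 8] cursor@5
After 2 (next): list=[5, 2, 1, 8] cursor@2
After 3 (insert_before(35)): list=[5, 35, 2, 1, 8] cursor@2
After 4 (insert_before(41)): list=[5, 35, 41, 2, 1, 8] cursor@2
After 5 (delete_current): list=[5, 35, 41, 1, 8] cursor@1
After 6 (prev): list=[5, 35, 41, 1, 8] cursor@41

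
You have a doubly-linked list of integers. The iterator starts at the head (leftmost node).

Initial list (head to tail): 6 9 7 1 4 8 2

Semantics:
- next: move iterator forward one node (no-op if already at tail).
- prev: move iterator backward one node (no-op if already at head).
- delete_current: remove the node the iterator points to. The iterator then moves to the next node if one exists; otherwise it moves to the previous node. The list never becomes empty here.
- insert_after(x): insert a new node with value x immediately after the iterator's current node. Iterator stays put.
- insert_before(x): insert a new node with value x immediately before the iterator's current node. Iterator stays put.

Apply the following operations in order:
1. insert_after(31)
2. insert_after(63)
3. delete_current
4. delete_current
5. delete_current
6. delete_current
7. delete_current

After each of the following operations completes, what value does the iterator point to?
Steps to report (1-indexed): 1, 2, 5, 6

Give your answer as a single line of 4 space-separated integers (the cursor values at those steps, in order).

Answer: 6 6 9 7

Derivation:
After 1 (insert_after(31)): list=[6, 31, 9, 7, 1, 4, 8, 2] cursor@6
After 2 (insert_after(63)): list=[6, 63, 31, 9, 7, 1, 4, 8, 2] cursor@6
After 3 (delete_current): list=[63, 31, 9, 7, 1, 4, 8, 2] cursor@63
After 4 (delete_current): list=[31, 9, 7, 1, 4, 8, 2] cursor@31
After 5 (delete_current): list=[9, 7, 1, 4, 8, 2] cursor@9
After 6 (delete_current): list=[7, 1, 4, 8, 2] cursor@7
After 7 (delete_current): list=[1, 4, 8, 2] cursor@1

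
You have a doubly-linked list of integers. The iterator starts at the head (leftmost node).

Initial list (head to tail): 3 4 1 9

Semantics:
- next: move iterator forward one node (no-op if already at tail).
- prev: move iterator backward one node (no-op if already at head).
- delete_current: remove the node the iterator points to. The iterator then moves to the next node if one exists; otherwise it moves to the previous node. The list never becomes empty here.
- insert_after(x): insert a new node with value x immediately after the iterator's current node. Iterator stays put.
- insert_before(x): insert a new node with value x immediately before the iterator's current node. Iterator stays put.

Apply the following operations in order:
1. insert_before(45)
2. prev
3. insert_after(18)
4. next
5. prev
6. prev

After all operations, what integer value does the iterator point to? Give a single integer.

Answer: 45

Derivation:
After 1 (insert_before(45)): list=[45, 3, 4, 1, 9] cursor@3
After 2 (prev): list=[45, 3, 4, 1, 9] cursor@45
After 3 (insert_after(18)): list=[45, 18, 3, 4, 1, 9] cursor@45
After 4 (next): list=[45, 18, 3, 4, 1, 9] cursor@18
After 5 (prev): list=[45, 18, 3, 4, 1, 9] cursor@45
After 6 (prev): list=[45, 18, 3, 4, 1, 9] cursor@45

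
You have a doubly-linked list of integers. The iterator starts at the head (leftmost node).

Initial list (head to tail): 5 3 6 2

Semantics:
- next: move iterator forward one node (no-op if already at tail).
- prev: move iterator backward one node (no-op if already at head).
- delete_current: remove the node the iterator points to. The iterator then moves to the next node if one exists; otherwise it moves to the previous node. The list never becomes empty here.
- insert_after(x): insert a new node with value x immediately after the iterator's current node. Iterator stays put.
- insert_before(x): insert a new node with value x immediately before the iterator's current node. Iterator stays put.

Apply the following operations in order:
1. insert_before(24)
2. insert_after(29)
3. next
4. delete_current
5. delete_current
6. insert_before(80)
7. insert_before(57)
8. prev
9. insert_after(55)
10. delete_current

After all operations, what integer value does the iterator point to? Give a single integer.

Answer: 55

Derivation:
After 1 (insert_before(24)): list=[24, 5, 3, 6, 2] cursor@5
After 2 (insert_after(29)): list=[24, 5, 29, 3, 6, 2] cursor@5
After 3 (next): list=[24, 5, 29, 3, 6, 2] cursor@29
After 4 (delete_current): list=[24, 5, 3, 6, 2] cursor@3
After 5 (delete_current): list=[24, 5, 6, 2] cursor@6
After 6 (insert_before(80)): list=[24, 5, 80, 6, 2] cursor@6
After 7 (insert_before(57)): list=[24, 5, 80, 57, 6, 2] cursor@6
After 8 (prev): list=[24, 5, 80, 57, 6, 2] cursor@57
After 9 (insert_after(55)): list=[24, 5, 80, 57, 55, 6, 2] cursor@57
After 10 (delete_current): list=[24, 5, 80, 55, 6, 2] cursor@55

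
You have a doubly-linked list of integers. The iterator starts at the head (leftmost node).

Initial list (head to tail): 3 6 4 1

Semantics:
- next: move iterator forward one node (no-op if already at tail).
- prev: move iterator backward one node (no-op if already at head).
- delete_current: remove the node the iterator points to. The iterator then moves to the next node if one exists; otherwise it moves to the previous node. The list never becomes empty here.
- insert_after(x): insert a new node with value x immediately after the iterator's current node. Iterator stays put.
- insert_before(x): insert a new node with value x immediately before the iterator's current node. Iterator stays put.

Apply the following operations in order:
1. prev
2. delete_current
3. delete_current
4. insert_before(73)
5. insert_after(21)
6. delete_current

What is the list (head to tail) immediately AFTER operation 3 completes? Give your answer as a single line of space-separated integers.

Answer: 4 1

Derivation:
After 1 (prev): list=[3, 6, 4, 1] cursor@3
After 2 (delete_current): list=[6, 4, 1] cursor@6
After 3 (delete_current): list=[4, 1] cursor@4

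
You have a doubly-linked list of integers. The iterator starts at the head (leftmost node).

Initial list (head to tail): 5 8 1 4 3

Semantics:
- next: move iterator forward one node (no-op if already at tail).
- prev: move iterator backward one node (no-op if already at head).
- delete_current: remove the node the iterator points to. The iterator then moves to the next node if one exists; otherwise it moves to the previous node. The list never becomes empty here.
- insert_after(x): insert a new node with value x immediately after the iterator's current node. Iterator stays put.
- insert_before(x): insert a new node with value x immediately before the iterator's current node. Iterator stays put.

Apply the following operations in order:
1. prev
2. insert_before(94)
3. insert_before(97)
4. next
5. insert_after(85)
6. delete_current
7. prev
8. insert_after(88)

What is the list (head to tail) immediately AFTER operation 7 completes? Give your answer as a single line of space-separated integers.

After 1 (prev): list=[5, 8, 1, 4, 3] cursor@5
After 2 (insert_before(94)): list=[94, 5, 8, 1, 4, 3] cursor@5
After 3 (insert_before(97)): list=[94, 97, 5, 8, 1, 4, 3] cursor@5
After 4 (next): list=[94, 97, 5, 8, 1, 4, 3] cursor@8
After 5 (insert_after(85)): list=[94, 97, 5, 8, 85, 1, 4, 3] cursor@8
After 6 (delete_current): list=[94, 97, 5, 85, 1, 4, 3] cursor@85
After 7 (prev): list=[94, 97, 5, 85, 1, 4, 3] cursor@5

Answer: 94 97 5 85 1 4 3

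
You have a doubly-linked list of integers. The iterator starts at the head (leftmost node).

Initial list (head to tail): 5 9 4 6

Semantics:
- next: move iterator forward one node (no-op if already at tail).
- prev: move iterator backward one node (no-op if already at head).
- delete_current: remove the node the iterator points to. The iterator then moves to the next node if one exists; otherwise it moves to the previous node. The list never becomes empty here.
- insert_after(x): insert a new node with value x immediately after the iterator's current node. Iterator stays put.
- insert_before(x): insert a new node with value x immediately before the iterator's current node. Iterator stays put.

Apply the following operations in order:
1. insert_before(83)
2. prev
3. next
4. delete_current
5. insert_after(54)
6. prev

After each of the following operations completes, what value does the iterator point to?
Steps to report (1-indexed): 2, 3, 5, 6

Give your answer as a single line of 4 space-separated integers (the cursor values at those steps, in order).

After 1 (insert_before(83)): list=[83, 5, 9, 4, 6] cursor@5
After 2 (prev): list=[83, 5, 9, 4, 6] cursor@83
After 3 (next): list=[83, 5, 9, 4, 6] cursor@5
After 4 (delete_current): list=[83, 9, 4, 6] cursor@9
After 5 (insert_after(54)): list=[83, 9, 54, 4, 6] cursor@9
After 6 (prev): list=[83, 9, 54, 4, 6] cursor@83

Answer: 83 5 9 83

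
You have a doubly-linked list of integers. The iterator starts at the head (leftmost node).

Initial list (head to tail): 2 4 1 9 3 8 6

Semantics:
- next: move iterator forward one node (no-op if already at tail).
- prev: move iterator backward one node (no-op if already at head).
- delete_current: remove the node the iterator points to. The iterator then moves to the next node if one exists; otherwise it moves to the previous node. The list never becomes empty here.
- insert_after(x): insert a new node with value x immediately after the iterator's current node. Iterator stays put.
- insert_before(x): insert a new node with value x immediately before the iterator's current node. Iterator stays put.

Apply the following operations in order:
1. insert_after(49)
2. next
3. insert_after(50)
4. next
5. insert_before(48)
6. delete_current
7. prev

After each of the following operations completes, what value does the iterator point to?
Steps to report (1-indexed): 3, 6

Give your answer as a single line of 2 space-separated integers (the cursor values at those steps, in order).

Answer: 49 4

Derivation:
After 1 (insert_after(49)): list=[2, 49, 4, 1, 9, 3, 8, 6] cursor@2
After 2 (next): list=[2, 49, 4, 1, 9, 3, 8, 6] cursor@49
After 3 (insert_after(50)): list=[2, 49, 50, 4, 1, 9, 3, 8, 6] cursor@49
After 4 (next): list=[2, 49, 50, 4, 1, 9, 3, 8, 6] cursor@50
After 5 (insert_before(48)): list=[2, 49, 48, 50, 4, 1, 9, 3, 8, 6] cursor@50
After 6 (delete_current): list=[2, 49, 48, 4, 1, 9, 3, 8, 6] cursor@4
After 7 (prev): list=[2, 49, 48, 4, 1, 9, 3, 8, 6] cursor@48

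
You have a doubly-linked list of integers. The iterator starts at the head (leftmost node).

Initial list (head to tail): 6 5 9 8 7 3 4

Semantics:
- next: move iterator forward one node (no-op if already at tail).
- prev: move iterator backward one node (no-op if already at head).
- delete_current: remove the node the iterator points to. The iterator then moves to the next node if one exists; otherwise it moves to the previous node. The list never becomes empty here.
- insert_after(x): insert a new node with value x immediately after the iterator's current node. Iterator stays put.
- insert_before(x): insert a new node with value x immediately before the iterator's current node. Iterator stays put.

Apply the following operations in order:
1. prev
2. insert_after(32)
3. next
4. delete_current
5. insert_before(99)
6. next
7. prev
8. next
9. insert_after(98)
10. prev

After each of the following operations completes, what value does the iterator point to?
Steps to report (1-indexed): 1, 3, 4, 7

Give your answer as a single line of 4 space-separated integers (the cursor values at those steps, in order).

After 1 (prev): list=[6, 5, 9, 8, 7, 3, 4] cursor@6
After 2 (insert_after(32)): list=[6, 32, 5, 9, 8, 7, 3, 4] cursor@6
After 3 (next): list=[6, 32, 5, 9, 8, 7, 3, 4] cursor@32
After 4 (delete_current): list=[6, 5, 9, 8, 7, 3, 4] cursor@5
After 5 (insert_before(99)): list=[6, 99, 5, 9, 8, 7, 3, 4] cursor@5
After 6 (next): list=[6, 99, 5, 9, 8, 7, 3, 4] cursor@9
After 7 (prev): list=[6, 99, 5, 9, 8, 7, 3, 4] cursor@5
After 8 (next): list=[6, 99, 5, 9, 8, 7, 3, 4] cursor@9
After 9 (insert_after(98)): list=[6, 99, 5, 9, 98, 8, 7, 3, 4] cursor@9
After 10 (prev): list=[6, 99, 5, 9, 98, 8, 7, 3, 4] cursor@5

Answer: 6 32 5 5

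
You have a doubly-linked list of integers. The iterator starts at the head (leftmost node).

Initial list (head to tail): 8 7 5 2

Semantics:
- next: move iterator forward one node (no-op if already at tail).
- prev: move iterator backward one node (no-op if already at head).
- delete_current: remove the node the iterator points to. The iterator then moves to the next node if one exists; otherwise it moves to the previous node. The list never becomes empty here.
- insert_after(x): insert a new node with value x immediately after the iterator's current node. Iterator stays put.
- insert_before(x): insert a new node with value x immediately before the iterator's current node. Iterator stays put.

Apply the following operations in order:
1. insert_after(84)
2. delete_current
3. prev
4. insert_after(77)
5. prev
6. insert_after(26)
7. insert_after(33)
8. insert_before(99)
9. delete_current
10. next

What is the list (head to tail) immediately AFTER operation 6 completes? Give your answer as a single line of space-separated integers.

Answer: 84 26 77 7 5 2

Derivation:
After 1 (insert_after(84)): list=[8, 84, 7, 5, 2] cursor@8
After 2 (delete_current): list=[84, 7, 5, 2] cursor@84
After 3 (prev): list=[84, 7, 5, 2] cursor@84
After 4 (insert_after(77)): list=[84, 77, 7, 5, 2] cursor@84
After 5 (prev): list=[84, 77, 7, 5, 2] cursor@84
After 6 (insert_after(26)): list=[84, 26, 77, 7, 5, 2] cursor@84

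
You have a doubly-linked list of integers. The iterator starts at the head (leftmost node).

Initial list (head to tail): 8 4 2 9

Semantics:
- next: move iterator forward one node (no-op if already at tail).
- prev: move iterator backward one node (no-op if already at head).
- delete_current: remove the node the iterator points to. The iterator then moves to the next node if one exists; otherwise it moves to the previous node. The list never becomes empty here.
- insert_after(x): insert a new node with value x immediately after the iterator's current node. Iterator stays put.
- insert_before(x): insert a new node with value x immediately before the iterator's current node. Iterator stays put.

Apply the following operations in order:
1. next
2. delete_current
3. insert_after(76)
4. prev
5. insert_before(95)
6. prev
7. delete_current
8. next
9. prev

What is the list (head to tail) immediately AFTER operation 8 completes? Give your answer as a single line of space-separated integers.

After 1 (next): list=[8, 4, 2, 9] cursor@4
After 2 (delete_current): list=[8, 2, 9] cursor@2
After 3 (insert_after(76)): list=[8, 2, 76, 9] cursor@2
After 4 (prev): list=[8, 2, 76, 9] cursor@8
After 5 (insert_before(95)): list=[95, 8, 2, 76, 9] cursor@8
After 6 (prev): list=[95, 8, 2, 76, 9] cursor@95
After 7 (delete_current): list=[8, 2, 76, 9] cursor@8
After 8 (next): list=[8, 2, 76, 9] cursor@2

Answer: 8 2 76 9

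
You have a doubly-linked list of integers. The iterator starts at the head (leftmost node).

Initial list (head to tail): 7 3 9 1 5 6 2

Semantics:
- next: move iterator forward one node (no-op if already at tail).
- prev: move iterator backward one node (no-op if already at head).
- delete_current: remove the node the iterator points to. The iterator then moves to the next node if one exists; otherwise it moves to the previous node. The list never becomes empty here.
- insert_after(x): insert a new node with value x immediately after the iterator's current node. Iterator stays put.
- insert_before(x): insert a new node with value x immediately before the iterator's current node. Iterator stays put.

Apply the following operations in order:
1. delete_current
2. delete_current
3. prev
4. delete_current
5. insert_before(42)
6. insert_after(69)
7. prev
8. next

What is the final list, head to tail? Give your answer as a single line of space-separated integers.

Answer: 42 1 69 5 6 2

Derivation:
After 1 (delete_current): list=[3, 9, 1, 5, 6, 2] cursor@3
After 2 (delete_current): list=[9, 1, 5, 6, 2] cursor@9
After 3 (prev): list=[9, 1, 5, 6, 2] cursor@9
After 4 (delete_current): list=[1, 5, 6, 2] cursor@1
After 5 (insert_before(42)): list=[42, 1, 5, 6, 2] cursor@1
After 6 (insert_after(69)): list=[42, 1, 69, 5, 6, 2] cursor@1
After 7 (prev): list=[42, 1, 69, 5, 6, 2] cursor@42
After 8 (next): list=[42, 1, 69, 5, 6, 2] cursor@1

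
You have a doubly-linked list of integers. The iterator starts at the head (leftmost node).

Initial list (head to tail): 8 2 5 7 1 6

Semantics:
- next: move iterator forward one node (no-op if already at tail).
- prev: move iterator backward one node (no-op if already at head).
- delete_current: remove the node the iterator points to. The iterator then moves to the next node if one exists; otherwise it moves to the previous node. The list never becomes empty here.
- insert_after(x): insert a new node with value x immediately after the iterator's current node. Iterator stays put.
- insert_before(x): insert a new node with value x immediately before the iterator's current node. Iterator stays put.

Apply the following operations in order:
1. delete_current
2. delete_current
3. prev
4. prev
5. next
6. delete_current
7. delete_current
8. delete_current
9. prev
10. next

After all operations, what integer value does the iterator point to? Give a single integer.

Answer: 5

Derivation:
After 1 (delete_current): list=[2, 5, 7, 1, 6] cursor@2
After 2 (delete_current): list=[5, 7, 1, 6] cursor@5
After 3 (prev): list=[5, 7, 1, 6] cursor@5
After 4 (prev): list=[5, 7, 1, 6] cursor@5
After 5 (next): list=[5, 7, 1, 6] cursor@7
After 6 (delete_current): list=[5, 1, 6] cursor@1
After 7 (delete_current): list=[5, 6] cursor@6
After 8 (delete_current): list=[5] cursor@5
After 9 (prev): list=[5] cursor@5
After 10 (next): list=[5] cursor@5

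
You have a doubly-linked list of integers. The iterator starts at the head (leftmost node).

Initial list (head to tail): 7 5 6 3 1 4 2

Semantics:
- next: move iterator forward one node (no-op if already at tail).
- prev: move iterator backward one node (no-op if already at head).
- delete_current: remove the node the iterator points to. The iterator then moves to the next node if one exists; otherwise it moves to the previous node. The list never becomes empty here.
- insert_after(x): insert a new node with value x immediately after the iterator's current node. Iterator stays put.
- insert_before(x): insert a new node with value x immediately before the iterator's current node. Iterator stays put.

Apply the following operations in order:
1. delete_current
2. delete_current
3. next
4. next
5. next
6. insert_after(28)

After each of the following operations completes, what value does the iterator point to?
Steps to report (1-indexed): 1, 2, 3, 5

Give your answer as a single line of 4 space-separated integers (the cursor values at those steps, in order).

After 1 (delete_current): list=[5, 6, 3, 1, 4, 2] cursor@5
After 2 (delete_current): list=[6, 3, 1, 4, 2] cursor@6
After 3 (next): list=[6, 3, 1, 4, 2] cursor@3
After 4 (next): list=[6, 3, 1, 4, 2] cursor@1
After 5 (next): list=[6, 3, 1, 4, 2] cursor@4
After 6 (insert_after(28)): list=[6, 3, 1, 4, 28, 2] cursor@4

Answer: 5 6 3 4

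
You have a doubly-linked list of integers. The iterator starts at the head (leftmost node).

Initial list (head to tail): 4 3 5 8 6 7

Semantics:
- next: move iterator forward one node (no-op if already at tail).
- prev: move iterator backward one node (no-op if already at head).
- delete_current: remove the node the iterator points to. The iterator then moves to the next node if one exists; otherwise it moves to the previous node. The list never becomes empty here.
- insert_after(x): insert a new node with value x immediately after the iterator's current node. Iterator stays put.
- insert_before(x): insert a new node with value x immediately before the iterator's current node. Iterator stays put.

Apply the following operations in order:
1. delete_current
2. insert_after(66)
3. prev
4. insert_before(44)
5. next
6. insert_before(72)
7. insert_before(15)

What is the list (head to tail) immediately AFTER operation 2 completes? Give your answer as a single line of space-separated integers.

Answer: 3 66 5 8 6 7

Derivation:
After 1 (delete_current): list=[3, 5, 8, 6, 7] cursor@3
After 2 (insert_after(66)): list=[3, 66, 5, 8, 6, 7] cursor@3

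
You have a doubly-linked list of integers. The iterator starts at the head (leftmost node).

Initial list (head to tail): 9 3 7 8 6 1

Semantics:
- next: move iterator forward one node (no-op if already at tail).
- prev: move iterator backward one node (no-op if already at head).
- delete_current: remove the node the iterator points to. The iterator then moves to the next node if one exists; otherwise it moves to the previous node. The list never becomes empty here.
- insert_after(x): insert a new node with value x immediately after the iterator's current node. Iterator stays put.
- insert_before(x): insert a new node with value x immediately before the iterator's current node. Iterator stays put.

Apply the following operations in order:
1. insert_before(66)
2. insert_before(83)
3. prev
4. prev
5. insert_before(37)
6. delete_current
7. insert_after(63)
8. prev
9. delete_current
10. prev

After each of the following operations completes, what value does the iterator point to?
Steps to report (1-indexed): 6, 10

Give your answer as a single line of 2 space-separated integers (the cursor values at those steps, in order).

After 1 (insert_before(66)): list=[66, 9, 3, 7, 8, 6, 1] cursor@9
After 2 (insert_before(83)): list=[66, 83, 9, 3, 7, 8, 6, 1] cursor@9
After 3 (prev): list=[66, 83, 9, 3, 7, 8, 6, 1] cursor@83
After 4 (prev): list=[66, 83, 9, 3, 7, 8, 6, 1] cursor@66
After 5 (insert_before(37)): list=[37, 66, 83, 9, 3, 7, 8, 6, 1] cursor@66
After 6 (delete_current): list=[37, 83, 9, 3, 7, 8, 6, 1] cursor@83
After 7 (insert_after(63)): list=[37, 83, 63, 9, 3, 7, 8, 6, 1] cursor@83
After 8 (prev): list=[37, 83, 63, 9, 3, 7, 8, 6, 1] cursor@37
After 9 (delete_current): list=[83, 63, 9, 3, 7, 8, 6, 1] cursor@83
After 10 (prev): list=[83, 63, 9, 3, 7, 8, 6, 1] cursor@83

Answer: 83 83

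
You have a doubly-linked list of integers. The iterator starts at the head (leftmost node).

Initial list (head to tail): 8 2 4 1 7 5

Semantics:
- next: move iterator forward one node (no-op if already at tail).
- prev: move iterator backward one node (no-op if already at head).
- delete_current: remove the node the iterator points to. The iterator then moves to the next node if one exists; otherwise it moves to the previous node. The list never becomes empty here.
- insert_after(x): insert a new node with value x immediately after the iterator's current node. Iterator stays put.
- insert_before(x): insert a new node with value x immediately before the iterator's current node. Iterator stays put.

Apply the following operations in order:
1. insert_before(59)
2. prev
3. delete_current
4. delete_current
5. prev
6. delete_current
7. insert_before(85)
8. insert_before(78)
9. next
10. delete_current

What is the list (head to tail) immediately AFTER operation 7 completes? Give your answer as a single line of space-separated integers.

Answer: 85 4 1 7 5

Derivation:
After 1 (insert_before(59)): list=[59, 8, 2, 4, 1, 7, 5] cursor@8
After 2 (prev): list=[59, 8, 2, 4, 1, 7, 5] cursor@59
After 3 (delete_current): list=[8, 2, 4, 1, 7, 5] cursor@8
After 4 (delete_current): list=[2, 4, 1, 7, 5] cursor@2
After 5 (prev): list=[2, 4, 1, 7, 5] cursor@2
After 6 (delete_current): list=[4, 1, 7, 5] cursor@4
After 7 (insert_before(85)): list=[85, 4, 1, 7, 5] cursor@4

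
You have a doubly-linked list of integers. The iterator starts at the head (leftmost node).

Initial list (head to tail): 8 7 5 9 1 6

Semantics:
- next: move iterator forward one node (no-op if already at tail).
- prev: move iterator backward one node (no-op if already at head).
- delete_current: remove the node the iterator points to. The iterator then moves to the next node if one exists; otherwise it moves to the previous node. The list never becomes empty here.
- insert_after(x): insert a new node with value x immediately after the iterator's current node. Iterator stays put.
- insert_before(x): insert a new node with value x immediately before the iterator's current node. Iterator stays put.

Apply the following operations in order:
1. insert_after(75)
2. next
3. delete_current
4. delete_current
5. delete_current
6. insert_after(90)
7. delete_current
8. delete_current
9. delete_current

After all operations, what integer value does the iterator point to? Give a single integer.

Answer: 6

Derivation:
After 1 (insert_after(75)): list=[8, 75, 7, 5, 9, 1, 6] cursor@8
After 2 (next): list=[8, 75, 7, 5, 9, 1, 6] cursor@75
After 3 (delete_current): list=[8, 7, 5, 9, 1, 6] cursor@7
After 4 (delete_current): list=[8, 5, 9, 1, 6] cursor@5
After 5 (delete_current): list=[8, 9, 1, 6] cursor@9
After 6 (insert_after(90)): list=[8, 9, 90, 1, 6] cursor@9
After 7 (delete_current): list=[8, 90, 1, 6] cursor@90
After 8 (delete_current): list=[8, 1, 6] cursor@1
After 9 (delete_current): list=[8, 6] cursor@6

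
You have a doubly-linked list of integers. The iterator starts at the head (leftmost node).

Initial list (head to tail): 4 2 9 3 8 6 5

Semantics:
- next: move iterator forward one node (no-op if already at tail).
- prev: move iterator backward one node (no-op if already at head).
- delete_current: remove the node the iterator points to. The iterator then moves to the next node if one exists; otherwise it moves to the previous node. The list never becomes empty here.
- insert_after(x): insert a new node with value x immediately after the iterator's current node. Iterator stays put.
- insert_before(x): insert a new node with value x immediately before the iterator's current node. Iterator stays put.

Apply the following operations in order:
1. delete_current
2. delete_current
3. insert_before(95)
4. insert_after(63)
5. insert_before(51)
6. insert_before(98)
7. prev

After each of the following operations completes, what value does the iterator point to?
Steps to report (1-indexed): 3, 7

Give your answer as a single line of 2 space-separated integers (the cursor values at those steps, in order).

Answer: 9 98

Derivation:
After 1 (delete_current): list=[2, 9, 3, 8, 6, 5] cursor@2
After 2 (delete_current): list=[9, 3, 8, 6, 5] cursor@9
After 3 (insert_before(95)): list=[95, 9, 3, 8, 6, 5] cursor@9
After 4 (insert_after(63)): list=[95, 9, 63, 3, 8, 6, 5] cursor@9
After 5 (insert_before(51)): list=[95, 51, 9, 63, 3, 8, 6, 5] cursor@9
After 6 (insert_before(98)): list=[95, 51, 98, 9, 63, 3, 8, 6, 5] cursor@9
After 7 (prev): list=[95, 51, 98, 9, 63, 3, 8, 6, 5] cursor@98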